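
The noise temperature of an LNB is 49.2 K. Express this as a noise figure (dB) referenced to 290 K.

F = 1 + T_e/T₀ = 1 + 49.2/290 = 1.16966
NF = 10 log₁₀(1.16966) = 0.681 dB

0.681 dB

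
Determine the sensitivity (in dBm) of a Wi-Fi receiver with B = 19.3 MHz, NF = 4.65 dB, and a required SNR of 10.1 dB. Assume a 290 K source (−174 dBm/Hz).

Sensitivity = −174 + 10 log₁₀(B) + NF + SNR_min
= −174 + 72.86 + 4.65 + 10.1
= −86.39 dBm → −86.4 dBm

−86.4 dBm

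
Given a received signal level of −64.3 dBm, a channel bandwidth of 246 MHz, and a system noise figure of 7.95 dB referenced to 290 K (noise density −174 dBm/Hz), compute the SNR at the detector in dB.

17.8 dB

Noise floor: N = −174 + 10 log₁₀(B) + NF
10 log₁₀(2.46×10⁸) = 83.91 dB
N = −174 + 83.91 + 7.95 = −82.14 dBm
SNR = P_sig − N = −64.3 − (−82.14) = 17.84 dB → 17.8 dB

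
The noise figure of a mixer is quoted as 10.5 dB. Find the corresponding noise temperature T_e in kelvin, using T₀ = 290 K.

F = 10^(10.5/10) = 11.2202
T_e = (F − 1)·T₀ = (11.2202 − 1) × 290 = 2964 K

2964 K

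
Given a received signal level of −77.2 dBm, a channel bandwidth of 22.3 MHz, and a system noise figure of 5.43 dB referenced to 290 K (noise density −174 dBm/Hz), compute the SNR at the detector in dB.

17.9 dB

Noise floor: N = −174 + 10 log₁₀(B) + NF
10 log₁₀(2.23×10⁷) = 73.48 dB
N = −174 + 73.48 + 5.43 = −95.09 dBm
SNR = P_sig − N = −77.2 − (−95.09) = 17.89 dB → 17.9 dB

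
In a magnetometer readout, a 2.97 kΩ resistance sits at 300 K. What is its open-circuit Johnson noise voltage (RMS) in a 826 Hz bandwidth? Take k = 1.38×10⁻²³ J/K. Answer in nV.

V_n = √(4kTRB)
4kTRB = 4 × 1.38×10⁻²³ × 300 × 2.97×10³ × 8.26×10² = 4.06×10⁻¹⁴ V²
V_n = √(4.06×10⁻¹⁴) = 2.02×10⁻⁷ V = 202 nV

202 nV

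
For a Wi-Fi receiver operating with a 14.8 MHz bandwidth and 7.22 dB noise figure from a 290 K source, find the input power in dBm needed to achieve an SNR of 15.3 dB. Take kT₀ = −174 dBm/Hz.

Sensitivity = −174 + 10 log₁₀(B) + NF + SNR_min
= −174 + 71.7 + 7.22 + 15.3
= −79.78 dBm → −79.8 dBm

−79.8 dBm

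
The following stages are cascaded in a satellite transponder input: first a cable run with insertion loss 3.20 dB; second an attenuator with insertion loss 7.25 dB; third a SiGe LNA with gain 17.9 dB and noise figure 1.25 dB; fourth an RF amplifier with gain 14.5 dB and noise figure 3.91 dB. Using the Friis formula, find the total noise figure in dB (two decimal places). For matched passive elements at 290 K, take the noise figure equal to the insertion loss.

Convert to linear (a loss of L dB is a gain of −L dB): F_i = 10^(NF_i/10), G_i = 10^(G_i,dB/10)
  Stage 1: F_1 = 10^(3.20/10) = 2.089, G_1 = 10^(−3.20/10) = 0.4786
  Stage 2: F_2 = 10^(7.25/10) = 5.309, G_2 = 10^(−7.25/10) = 0.1884
  Stage 3: F_3 = 10^(1.25/10) = 1.334, G_3 = 10^(17.9/10) = 61.66
  Stage 4: F_4 = 10^(3.91/10) = 2.460, G_4 = 10^(14.5/10) = 28.18
Friis cascade:
  F = 2.089 + (5.309 − 1)/0.4786 + (1.334 − 1)/0.09016 + (2.460 − 1)/5.559 = 15.05
NF = 10 log₁₀(15.05) = 11.78 dB

11.78 dB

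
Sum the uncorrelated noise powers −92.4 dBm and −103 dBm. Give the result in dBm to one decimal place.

−92.0 dBm

Convert to linear, add, convert back:
P₁ = 5.75×10⁻¹³ W, P₂ = 5.01×10⁻¹⁴ W
P_tot = 6.26×10⁻¹³ W → 10 log₁₀(P_tot / 10⁻³) = −92.0 dBm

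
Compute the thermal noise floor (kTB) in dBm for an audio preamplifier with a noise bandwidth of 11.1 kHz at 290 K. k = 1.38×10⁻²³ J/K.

P_n = kTB = 1.38×10⁻²³ × 290 × 1.11×10⁴ = 4.44×10⁻¹⁷ W
In dBm: 10 log₁₀(4.44×10⁻¹⁷ / 10⁻³) = −133.5 dBm

−133.5 dBm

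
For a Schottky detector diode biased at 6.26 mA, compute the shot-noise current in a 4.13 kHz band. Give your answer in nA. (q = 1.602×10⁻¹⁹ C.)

I_n = √(2qI·B)
2qI·B = 2 × 1.602×10⁻¹⁹ × 6.26×10⁻³ × 4.13×10³ = 8.28×10⁻¹⁸ A²
I_n = √(8.28×10⁻¹⁸) = 2.88×10⁻⁹ A = 2.88 nA

2.88 nA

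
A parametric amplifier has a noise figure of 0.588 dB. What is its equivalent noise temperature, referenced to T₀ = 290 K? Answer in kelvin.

42.0 K

F = 10^(0.588/10) = 1.14499
T_e = (F − 1)·T₀ = (1.14499 − 1) × 290 = 42.0 K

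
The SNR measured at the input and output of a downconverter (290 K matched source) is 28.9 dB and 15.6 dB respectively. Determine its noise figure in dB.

NF (dB) = SNR_in(dB) − SNR_out(dB) when the source is at T₀
NF = 28.9 − 15.6 = 13.3 dB

13.3 dB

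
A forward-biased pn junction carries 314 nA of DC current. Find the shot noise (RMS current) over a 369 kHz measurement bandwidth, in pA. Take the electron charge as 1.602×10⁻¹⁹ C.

I_n = √(2qI·B)
2qI·B = 2 × 1.602×10⁻¹⁹ × 3.14×10⁻⁷ × 3.69×10⁵ = 3.71×10⁻²⁰ A²
I_n = √(3.71×10⁻²⁰) = 1.93×10⁻¹⁰ A = 193 pA

193 pA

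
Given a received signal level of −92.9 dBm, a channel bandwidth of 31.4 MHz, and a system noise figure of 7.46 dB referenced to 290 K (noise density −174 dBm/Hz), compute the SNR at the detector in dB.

−1.3 dB

Noise floor: N = −174 + 10 log₁₀(B) + NF
10 log₁₀(3.14×10⁷) = 74.97 dB
N = −174 + 74.97 + 7.46 = −91.57 dBm
SNR = P_sig − N = −92.9 − (−91.57) = −1.33 dB → −1.3 dB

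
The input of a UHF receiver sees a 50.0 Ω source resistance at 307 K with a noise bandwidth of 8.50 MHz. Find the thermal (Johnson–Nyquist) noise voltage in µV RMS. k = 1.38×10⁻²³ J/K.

V_n = √(4kTRB)
4kTRB = 4 × 1.38×10⁻²³ × 307 × 5.00×10¹ × 8.50×10⁶ = 7.20×10⁻¹² V²
V_n = √(7.20×10⁻¹²) = 2.68×10⁻⁶ V = 2.68 µV

2.68 µV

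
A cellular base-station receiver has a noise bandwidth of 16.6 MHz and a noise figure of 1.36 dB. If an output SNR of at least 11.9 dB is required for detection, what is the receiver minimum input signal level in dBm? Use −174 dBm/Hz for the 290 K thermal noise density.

Sensitivity = −174 + 10 log₁₀(B) + NF + SNR_min
= −174 + 72.2 + 1.36 + 11.9
= −88.54 dBm → −88.5 dBm

−88.5 dBm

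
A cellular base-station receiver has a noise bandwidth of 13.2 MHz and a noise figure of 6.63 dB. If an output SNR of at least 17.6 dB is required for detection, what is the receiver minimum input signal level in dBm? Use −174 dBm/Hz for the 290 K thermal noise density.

−78.6 dBm

Sensitivity = −174 + 10 log₁₀(B) + NF + SNR_min
= −174 + 71.21 + 6.63 + 17.6
= −78.56 dBm → −78.6 dBm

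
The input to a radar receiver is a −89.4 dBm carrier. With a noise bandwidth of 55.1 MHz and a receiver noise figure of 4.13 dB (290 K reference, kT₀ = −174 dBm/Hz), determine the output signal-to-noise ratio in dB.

3.1 dB

Noise floor: N = −174 + 10 log₁₀(B) + NF
10 log₁₀(5.51×10⁷) = 77.41 dB
N = −174 + 77.41 + 4.13 = −92.46 dBm
SNR = P_sig − N = −89.4 − (−92.46) = 3.06 dB → 3.1 dB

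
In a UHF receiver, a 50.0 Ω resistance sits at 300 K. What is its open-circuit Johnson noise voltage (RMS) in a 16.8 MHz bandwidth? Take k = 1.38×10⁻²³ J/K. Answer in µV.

3.73 µV

V_n = √(4kTRB)
4kTRB = 4 × 1.38×10⁻²³ × 300 × 5.00×10¹ × 1.68×10⁷ = 1.39×10⁻¹¹ V²
V_n = √(1.39×10⁻¹¹) = 3.73×10⁻⁶ V = 3.73 µV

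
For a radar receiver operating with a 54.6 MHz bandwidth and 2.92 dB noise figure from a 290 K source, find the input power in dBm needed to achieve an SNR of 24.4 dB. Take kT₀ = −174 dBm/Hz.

Sensitivity = −174 + 10 log₁₀(B) + NF + SNR_min
= −174 + 77.37 + 2.92 + 24.4
= −69.31 dBm → −69.3 dBm

−69.3 dBm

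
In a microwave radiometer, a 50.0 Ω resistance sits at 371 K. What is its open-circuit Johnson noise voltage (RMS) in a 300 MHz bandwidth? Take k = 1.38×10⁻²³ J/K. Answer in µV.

17.5 µV

V_n = √(4kTRB)
4kTRB = 4 × 1.38×10⁻²³ × 371 × 5.00×10¹ × 3.00×10⁸ = 3.07×10⁻¹⁰ V²
V_n = √(3.07×10⁻¹⁰) = 1.75×10⁻⁵ V = 17.5 µV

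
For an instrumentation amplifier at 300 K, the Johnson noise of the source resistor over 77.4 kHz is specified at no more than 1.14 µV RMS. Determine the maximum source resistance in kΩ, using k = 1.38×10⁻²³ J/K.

Johnson–Nyquist: V_n = √(4kTRB) ⇒ R = V_n² / (4kTB)
4kTB = 4 × 1.38×10⁻²³ × 300 × 7.74×10⁴ = 1.28×10⁻¹⁵
R = (1.14×10⁻⁶)² / 1.28×10⁻¹⁵ = 1.01×10³ Ω = 1.01 kΩ

1.01 kΩ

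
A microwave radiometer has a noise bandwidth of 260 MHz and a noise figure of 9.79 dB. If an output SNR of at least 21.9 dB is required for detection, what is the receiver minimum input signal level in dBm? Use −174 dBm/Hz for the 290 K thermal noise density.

Sensitivity = −174 + 10 log₁₀(B) + NF + SNR_min
= −174 + 84.15 + 9.79 + 21.9
= −58.16 dBm → −58.2 dBm

−58.2 dBm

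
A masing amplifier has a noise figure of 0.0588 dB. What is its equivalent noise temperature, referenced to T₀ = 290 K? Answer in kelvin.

F = 10^(0.0588/10) = 1.01363
T_e = (F − 1)·T₀ = (1.01363 − 1) × 290 = 3.95 K

3.95 K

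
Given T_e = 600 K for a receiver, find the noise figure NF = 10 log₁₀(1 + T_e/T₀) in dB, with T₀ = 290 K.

4.87 dB

F = 1 + T_e/T₀ = 1 + 600/290 = 3.06897
NF = 10 log₁₀(3.06897) = 4.87 dB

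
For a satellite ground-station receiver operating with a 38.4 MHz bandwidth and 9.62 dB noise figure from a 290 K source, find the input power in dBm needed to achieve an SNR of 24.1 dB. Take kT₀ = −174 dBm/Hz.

−64.4 dBm

Sensitivity = −174 + 10 log₁₀(B) + NF + SNR_min
= −174 + 75.84 + 9.62 + 24.1
= −64.44 dBm → −64.4 dBm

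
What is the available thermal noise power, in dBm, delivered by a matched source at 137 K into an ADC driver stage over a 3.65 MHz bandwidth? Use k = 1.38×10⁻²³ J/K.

P_n = kTB = 1.38×10⁻²³ × 137 × 3.65×10⁶ = 6.90×10⁻¹⁵ W
In dBm: 10 log₁₀(6.90×10⁻¹⁵ / 10⁻³) = −111.6 dBm

−111.6 dBm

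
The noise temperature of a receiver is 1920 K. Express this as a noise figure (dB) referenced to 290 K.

8.82 dB

F = 1 + T_e/T₀ = 1 + 1920/290 = 7.62069
NF = 10 log₁₀(7.62069) = 8.82 dB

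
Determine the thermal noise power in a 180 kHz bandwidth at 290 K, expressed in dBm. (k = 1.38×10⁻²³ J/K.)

P_n = kTB = 1.38×10⁻²³ × 290 × 1.80×10⁵ = 7.20×10⁻¹⁶ W
In dBm: 10 log₁₀(7.20×10⁻¹⁶ / 10⁻³) = −121.4 dBm

−121.4 dBm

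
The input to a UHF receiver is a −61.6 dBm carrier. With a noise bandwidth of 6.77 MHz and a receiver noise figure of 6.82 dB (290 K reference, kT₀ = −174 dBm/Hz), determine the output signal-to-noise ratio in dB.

Noise floor: N = −174 + 10 log₁₀(B) + NF
10 log₁₀(6.77×10⁶) = 68.31 dB
N = −174 + 68.31 + 6.82 = −98.87 dBm
SNR = P_sig − N = −61.6 − (−98.87) = 37.27 dB → 37.3 dB

37.3 dB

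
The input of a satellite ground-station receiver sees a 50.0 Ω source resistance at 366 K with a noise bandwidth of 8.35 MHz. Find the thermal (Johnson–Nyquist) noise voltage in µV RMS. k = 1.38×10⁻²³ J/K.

V_n = √(4kTRB)
4kTRB = 4 × 1.38×10⁻²³ × 366 × 5.00×10¹ × 8.35×10⁶ = 8.43×10⁻¹² V²
V_n = √(8.43×10⁻¹²) = 2.90×10⁻⁶ V = 2.90 µV

2.90 µV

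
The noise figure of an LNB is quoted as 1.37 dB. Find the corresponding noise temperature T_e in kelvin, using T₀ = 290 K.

108 K

F = 10^(1.37/10) = 1.37088
T_e = (F − 1)·T₀ = (1.37088 − 1) × 290 = 108 K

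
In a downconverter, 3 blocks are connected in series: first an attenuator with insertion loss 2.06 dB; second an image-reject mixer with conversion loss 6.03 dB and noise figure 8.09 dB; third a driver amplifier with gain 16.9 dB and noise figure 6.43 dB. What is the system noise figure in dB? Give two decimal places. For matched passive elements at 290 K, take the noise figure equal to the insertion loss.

15.08 dB

Convert to linear (a loss of L dB is a gain of −L dB): F_i = 10^(NF_i/10), G_i = 10^(G_i,dB/10)
  Stage 1: F_1 = 10^(2.06/10) = 1.607, G_1 = 10^(−2.06/10) = 0.6223
  Stage 2: F_2 = 10^(8.09/10) = 6.442, G_2 = 10^(−6.03/10) = 0.2495
  Stage 3: F_3 = 10^(6.43/10) = 4.395, G_3 = 10^(16.9/10) = 48.98
Friis cascade:
  F = 1.607 + (6.442 − 1)/0.6223 + (4.395 − 1)/0.1552 = 32.22
NF = 10 log₁₀(32.22) = 15.08 dB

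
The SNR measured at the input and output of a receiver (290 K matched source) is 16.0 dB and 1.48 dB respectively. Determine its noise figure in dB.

NF (dB) = SNR_in(dB) − SNR_out(dB) when the source is at T₀
NF = 16.0 − 1.48 = 14.52 dB

14.52 dB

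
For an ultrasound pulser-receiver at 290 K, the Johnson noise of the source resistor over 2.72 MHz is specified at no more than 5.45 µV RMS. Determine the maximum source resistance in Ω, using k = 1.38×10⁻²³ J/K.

Johnson–Nyquist: V_n = √(4kTRB) ⇒ R = V_n² / (4kTB)
4kTB = 4 × 1.38×10⁻²³ × 290 × 2.72×10⁶ = 4.35×10⁻¹⁴
R = (5.45×10⁻⁶)² / 4.35×10⁻¹⁴ = 6.82×10² Ω = 682 Ω

682 Ω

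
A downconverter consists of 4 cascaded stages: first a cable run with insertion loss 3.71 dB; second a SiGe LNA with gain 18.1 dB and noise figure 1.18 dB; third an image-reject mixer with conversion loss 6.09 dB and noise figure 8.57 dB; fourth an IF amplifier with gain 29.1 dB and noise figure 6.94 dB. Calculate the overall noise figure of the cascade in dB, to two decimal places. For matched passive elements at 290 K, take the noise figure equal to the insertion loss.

Convert to linear (a loss of L dB is a gain of −L dB): F_i = 10^(NF_i/10), G_i = 10^(G_i,dB/10)
  Stage 1: F_1 = 10^(3.71/10) = 2.350, G_1 = 10^(−3.71/10) = 0.4256
  Stage 2: F_2 = 10^(1.18/10) = 1.312, G_2 = 10^(18.1/10) = 64.57
  Stage 3: F_3 = 10^(8.57/10) = 7.194, G_3 = 10^(−6.09/10) = 0.2460
  Stage 4: F_4 = 10^(6.94/10) = 4.943, G_4 = 10^(29.1/10) = 812.8
Friis cascade:
  F = 2.350 + (1.312 − 1)/0.4256 + (7.194 − 1)/27.48 + (4.943 − 1)/6.761 = 3.892
NF = 10 log₁₀(3.892) = 5.90 dB

5.90 dB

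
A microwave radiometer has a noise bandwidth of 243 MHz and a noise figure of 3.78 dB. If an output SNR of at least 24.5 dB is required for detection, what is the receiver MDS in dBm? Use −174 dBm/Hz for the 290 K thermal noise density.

−61.9 dBm

Sensitivity = −174 + 10 log₁₀(B) + NF + SNR_min
= −174 + 83.86 + 3.78 + 24.5
= −61.86 dBm → −61.9 dBm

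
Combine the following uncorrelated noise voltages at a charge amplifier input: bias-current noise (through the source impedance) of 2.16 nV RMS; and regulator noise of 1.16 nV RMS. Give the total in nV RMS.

2.45 nV

Uncorrelated sources add in power (mean-square): V_tot = √(ΣV_i²)
V_tot = √[(2.16×10⁻⁹)² + (1.16×10⁻⁹)²] = 2.45×10⁻⁹ V = 2.45 nV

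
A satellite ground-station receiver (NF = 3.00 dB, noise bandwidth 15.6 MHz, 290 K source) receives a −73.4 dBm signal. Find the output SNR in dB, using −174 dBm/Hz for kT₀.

25.7 dB

Noise floor: N = −174 + 10 log₁₀(B) + NF
10 log₁₀(1.56×10⁷) = 71.93 dB
N = −174 + 71.93 + 3.00 = −99.07 dBm
SNR = P_sig − N = −73.4 − (−99.07) = 25.67 dB → 25.7 dB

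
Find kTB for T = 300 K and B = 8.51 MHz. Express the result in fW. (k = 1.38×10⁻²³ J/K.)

35.2 fW

P_n = kTB = 1.38×10⁻²³ × 300 × 8.51×10⁶ = 3.52×10⁻¹⁴ W = 35.2 fW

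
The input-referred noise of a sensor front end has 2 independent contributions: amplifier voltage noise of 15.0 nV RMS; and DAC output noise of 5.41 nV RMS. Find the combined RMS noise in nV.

Uncorrelated sources add in power (mean-square): V_tot = √(ΣV_i²)
V_tot = √[(1.50×10⁻⁸)² + (5.41×10⁻⁹)²] = 1.59×10⁻⁸ V = 15.9 nV

15.9 nV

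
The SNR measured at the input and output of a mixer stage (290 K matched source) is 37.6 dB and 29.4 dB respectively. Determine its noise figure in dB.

NF (dB) = SNR_in(dB) − SNR_out(dB) when the source is at T₀
NF = 37.6 − 29.4 = 8.2 dB

8.2 dB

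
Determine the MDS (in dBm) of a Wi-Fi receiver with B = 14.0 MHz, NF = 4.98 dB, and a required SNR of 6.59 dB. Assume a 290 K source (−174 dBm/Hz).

−91.0 dBm

Sensitivity = −174 + 10 log₁₀(B) + NF + SNR_min
= −174 + 71.46 + 4.98 + 6.59
= −90.97 dBm → −91.0 dBm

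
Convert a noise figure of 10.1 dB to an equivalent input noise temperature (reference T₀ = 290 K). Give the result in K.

F = 10^(10.1/10) = 10.2329
T_e = (F − 1)·T₀ = (10.2329 − 1) × 290 = 2678 K

2678 K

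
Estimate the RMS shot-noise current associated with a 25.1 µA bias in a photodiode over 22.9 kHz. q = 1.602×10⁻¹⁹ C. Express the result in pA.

I_n = √(2qI·B)
2qI·B = 2 × 1.602×10⁻¹⁹ × 2.51×10⁻⁵ × 2.29×10⁴ = 1.84×10⁻¹⁹ A²
I_n = √(1.84×10⁻¹⁹) = 4.29×10⁻¹⁰ A = 429 pA

429 pA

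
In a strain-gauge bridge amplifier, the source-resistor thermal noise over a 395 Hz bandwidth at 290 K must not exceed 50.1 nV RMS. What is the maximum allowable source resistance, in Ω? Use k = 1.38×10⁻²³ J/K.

397 Ω

Johnson–Nyquist: V_n = √(4kTRB) ⇒ R = V_n² / (4kTB)
4kTB = 4 × 1.38×10⁻²³ × 290 × 3.95×10² = 6.32×10⁻¹⁸
R = (5.01×10⁻⁸)² / 6.32×10⁻¹⁸ = 3.97×10² Ω = 397 Ω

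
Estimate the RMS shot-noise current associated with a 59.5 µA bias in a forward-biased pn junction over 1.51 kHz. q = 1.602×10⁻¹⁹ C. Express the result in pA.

170 pA

I_n = √(2qI·B)
2qI·B = 2 × 1.602×10⁻¹⁹ × 5.95×10⁻⁵ × 1.51×10³ = 2.88×10⁻²⁰ A²
I_n = √(2.88×10⁻²⁰) = 1.70×10⁻¹⁰ A = 170 pA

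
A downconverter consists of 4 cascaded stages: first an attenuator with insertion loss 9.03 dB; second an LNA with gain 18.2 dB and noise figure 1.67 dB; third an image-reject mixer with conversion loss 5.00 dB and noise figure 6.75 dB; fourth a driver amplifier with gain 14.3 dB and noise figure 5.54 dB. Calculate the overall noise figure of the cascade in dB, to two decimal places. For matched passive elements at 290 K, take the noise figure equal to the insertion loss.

Convert to linear (a loss of L dB is a gain of −L dB): F_i = 10^(NF_i/10), G_i = 10^(G_i,dB/10)
  Stage 1: F_1 = 10^(9.03/10) = 7.998, G_1 = 10^(−9.03/10) = 0.1250
  Stage 2: F_2 = 10^(1.67/10) = 1.469, G_2 = 10^(18.2/10) = 66.07
  Stage 3: F_3 = 10^(6.75/10) = 4.732, G_3 = 10^(−5.00/10) = 0.3162
  Stage 4: F_4 = 10^(5.54/10) = 3.581, G_4 = 10^(14.3/10) = 26.92
Friis cascade:
  F = 7.998 + (1.469 − 1)/0.1250 + (4.732 − 1)/8.260 + (3.581 − 1)/2.612 = 13.19
NF = 10 log₁₀(13.19) = 11.20 dB

11.20 dB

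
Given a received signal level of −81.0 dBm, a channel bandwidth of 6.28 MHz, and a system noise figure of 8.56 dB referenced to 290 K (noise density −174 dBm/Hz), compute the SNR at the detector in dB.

16.5 dB

Noise floor: N = −174 + 10 log₁₀(B) + NF
10 log₁₀(6.28×10⁶) = 67.98 dB
N = −174 + 67.98 + 8.56 = −97.46 dBm
SNR = P_sig − N = −81.0 − (−97.46) = 16.46 dB → 16.5 dB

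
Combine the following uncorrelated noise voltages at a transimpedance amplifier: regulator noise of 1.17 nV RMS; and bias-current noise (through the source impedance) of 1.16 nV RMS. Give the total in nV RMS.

1.65 nV

Uncorrelated sources add in power (mean-square): V_tot = √(ΣV_i²)
V_tot = √[(1.17×10⁻⁹)² + (1.16×10⁻⁹)²] = 1.65×10⁻⁹ V = 1.65 nV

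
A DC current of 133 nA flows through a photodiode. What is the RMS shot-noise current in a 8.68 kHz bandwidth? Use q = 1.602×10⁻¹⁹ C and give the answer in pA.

19.2 pA

I_n = √(2qI·B)
2qI·B = 2 × 1.602×10⁻¹⁹ × 1.33×10⁻⁷ × 8.68×10³ = 3.70×10⁻²² A²
I_n = √(3.70×10⁻²²) = 1.92×10⁻¹¹ A = 19.2 pA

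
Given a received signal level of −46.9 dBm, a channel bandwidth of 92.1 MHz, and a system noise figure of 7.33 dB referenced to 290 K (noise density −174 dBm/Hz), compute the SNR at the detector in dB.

Noise floor: N = −174 + 10 log₁₀(B) + NF
10 log₁₀(9.21×10⁷) = 79.64 dB
N = −174 + 79.64 + 7.33 = −87.03 dBm
SNR = P_sig − N = −46.9 − (−87.03) = 40.13 dB → 40.1 dB

40.1 dB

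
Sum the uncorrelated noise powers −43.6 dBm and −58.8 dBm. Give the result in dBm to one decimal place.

−43.5 dBm

Convert to linear, add, convert back:
P₁ = 4.37×10⁻⁸ W, P₂ = 1.32×10⁻⁹ W
P_tot = 4.50×10⁻⁸ W → 10 log₁₀(P_tot / 10⁻³) = −43.5 dBm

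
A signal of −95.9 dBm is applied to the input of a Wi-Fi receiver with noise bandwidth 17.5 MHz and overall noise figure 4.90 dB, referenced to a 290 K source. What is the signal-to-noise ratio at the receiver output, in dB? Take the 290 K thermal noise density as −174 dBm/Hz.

0.8 dB

Noise floor: N = −174 + 10 log₁₀(B) + NF
10 log₁₀(1.75×10⁷) = 72.43 dB
N = −174 + 72.43 + 4.90 = −96.67 dBm
SNR = P_sig − N = −95.9 − (−96.67) = 0.77 dB → 0.8 dB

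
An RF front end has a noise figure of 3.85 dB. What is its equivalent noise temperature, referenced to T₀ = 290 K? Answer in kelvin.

F = 10^(3.85/10) = 2.42661
T_e = (F − 1)·T₀ = (2.42661 − 1) × 290 = 414 K

414 K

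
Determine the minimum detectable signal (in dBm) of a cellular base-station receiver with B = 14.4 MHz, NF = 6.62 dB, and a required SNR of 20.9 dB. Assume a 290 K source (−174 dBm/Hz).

Sensitivity = −174 + 10 log₁₀(B) + NF + SNR_min
= −174 + 71.58 + 6.62 + 20.9
= −74.90 dBm → −74.9 dBm

−74.9 dBm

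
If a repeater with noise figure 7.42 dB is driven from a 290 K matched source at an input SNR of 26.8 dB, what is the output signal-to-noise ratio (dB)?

19.38 dB

By definition F = SNR_in/SNR_out, so in dB: SNR_out = SNR_in − NF
SNR_out = 26.8 − 7.42 = 19.38 dB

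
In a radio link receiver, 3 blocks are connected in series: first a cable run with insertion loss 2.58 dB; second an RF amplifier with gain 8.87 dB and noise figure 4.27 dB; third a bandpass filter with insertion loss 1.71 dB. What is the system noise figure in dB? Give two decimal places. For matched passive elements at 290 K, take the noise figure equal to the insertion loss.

Convert to linear (a loss of L dB is a gain of −L dB): F_i = 10^(NF_i/10), G_i = 10^(G_i,dB/10)
  Stage 1: F_1 = 10^(2.58/10) = 1.811, G_1 = 10^(−2.58/10) = 0.5521
  Stage 2: F_2 = 10^(4.27/10) = 2.673, G_2 = 10^(8.87/10) = 7.709
  Stage 3: F_3 = 10^(1.71/10) = 1.483, G_3 = 10^(−1.71/10) = 0.6745
Friis cascade:
  F = 1.811 + (2.673 − 1)/0.5521 + (1.483 − 1)/4.256 = 4.955
NF = 10 log₁₀(4.955) = 6.95 dB

6.95 dB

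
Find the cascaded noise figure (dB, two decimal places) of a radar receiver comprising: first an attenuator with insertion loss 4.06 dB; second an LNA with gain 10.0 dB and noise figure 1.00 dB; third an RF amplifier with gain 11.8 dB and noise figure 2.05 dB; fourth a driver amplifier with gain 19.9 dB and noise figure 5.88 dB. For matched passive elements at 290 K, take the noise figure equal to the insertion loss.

5.33 dB

Convert to linear (a loss of L dB is a gain of −L dB): F_i = 10^(NF_i/10), G_i = 10^(G_i,dB/10)
  Stage 1: F_1 = 10^(4.06/10) = 2.547, G_1 = 10^(−4.06/10) = 0.3926
  Stage 2: F_2 = 10^(1.00/10) = 1.259, G_2 = 10^(10.0/10) = 10.00
  Stage 3: F_3 = 10^(2.05/10) = 1.603, G_3 = 10^(11.8/10) = 15.14
  Stage 4: F_4 = 10^(5.88/10) = 3.873, G_4 = 10^(19.9/10) = 97.72
Friis cascade:
  F = 2.547 + (1.259 − 1)/0.3926 + (1.603 − 1)/3.926 + (3.873 − 1)/59.43 = 3.408
NF = 10 log₁₀(3.408) = 5.33 dB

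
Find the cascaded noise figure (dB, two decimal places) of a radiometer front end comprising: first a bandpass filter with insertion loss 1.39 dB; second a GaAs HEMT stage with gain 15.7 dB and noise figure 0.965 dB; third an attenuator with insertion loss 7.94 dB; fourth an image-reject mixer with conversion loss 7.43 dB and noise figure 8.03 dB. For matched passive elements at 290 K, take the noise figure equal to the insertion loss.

4.98 dB

Convert to linear (a loss of L dB is a gain of −L dB): F_i = 10^(NF_i/10), G_i = 10^(G_i,dB/10)
  Stage 1: F_1 = 10^(1.39/10) = 1.377, G_1 = 10^(−1.39/10) = 0.7261
  Stage 2: F_2 = 10^(0.965/10) = 1.249, G_2 = 10^(15.7/10) = 37.15
  Stage 3: F_3 = 10^(7.94/10) = 6.223, G_3 = 10^(−7.94/10) = 0.1607
  Stage 4: F_4 = 10^(8.03/10) = 6.353, G_4 = 10^(−7.43/10) = 0.1807
Friis cascade:
  F = 1.377 + (1.249 − 1)/0.7261 + (6.223 − 1)/26.98 + (6.353 − 1)/4.335 = 3.148
NF = 10 log₁₀(3.148) = 4.98 dB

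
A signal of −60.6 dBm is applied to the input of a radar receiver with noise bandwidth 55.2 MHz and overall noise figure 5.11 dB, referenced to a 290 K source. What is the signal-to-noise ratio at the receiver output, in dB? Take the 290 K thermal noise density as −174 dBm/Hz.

Noise floor: N = −174 + 10 log₁₀(B) + NF
10 log₁₀(5.52×10⁷) = 77.42 dB
N = −174 + 77.42 + 5.11 = −91.47 dBm
SNR = P_sig − N = −60.6 − (−91.47) = 30.87 dB → 30.9 dB

30.9 dB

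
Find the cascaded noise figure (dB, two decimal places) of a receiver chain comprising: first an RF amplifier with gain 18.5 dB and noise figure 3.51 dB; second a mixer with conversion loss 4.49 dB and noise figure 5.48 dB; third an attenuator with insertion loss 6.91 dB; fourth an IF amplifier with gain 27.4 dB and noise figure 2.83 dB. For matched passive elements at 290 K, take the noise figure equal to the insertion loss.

Convert to linear (a loss of L dB is a gain of −L dB): F_i = 10^(NF_i/10), G_i = 10^(G_i,dB/10)
  Stage 1: F_1 = 10^(3.51/10) = 2.244, G_1 = 10^(18.5/10) = 70.79
  Stage 2: F_2 = 10^(5.48/10) = 3.532, G_2 = 10^(−4.49/10) = 0.3556
  Stage 3: F_3 = 10^(6.91/10) = 4.909, G_3 = 10^(−6.91/10) = 0.2037
  Stage 4: F_4 = 10^(2.83/10) = 1.919, G_4 = 10^(27.4/10) = 549.5
Friis cascade:
  F = 2.244 + (3.532 − 1)/70.79 + (4.909 − 1)/25.18 + (1.919 − 1)/5.129 = 2.614
NF = 10 log₁₀(2.614) = 4.17 dB

4.17 dB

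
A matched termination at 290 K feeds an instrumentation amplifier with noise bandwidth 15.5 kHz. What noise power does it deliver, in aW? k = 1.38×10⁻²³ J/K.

62.0 aW

P_n = kTB = 1.38×10⁻²³ × 290 × 1.55×10⁴ = 6.20×10⁻¹⁷ W = 62.0 aW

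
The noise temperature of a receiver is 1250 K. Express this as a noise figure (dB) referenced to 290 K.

F = 1 + T_e/T₀ = 1 + 1250/290 = 5.31034
NF = 10 log₁₀(5.31034) = 7.25 dB

7.25 dB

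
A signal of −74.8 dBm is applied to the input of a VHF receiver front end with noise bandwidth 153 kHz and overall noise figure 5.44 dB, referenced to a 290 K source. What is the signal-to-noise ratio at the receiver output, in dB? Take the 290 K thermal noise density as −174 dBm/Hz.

Noise floor: N = −174 + 10 log₁₀(B) + NF
10 log₁₀(1.53×10⁵) = 51.85 dB
N = −174 + 51.85 + 5.44 = −116.71 dBm
SNR = P_sig − N = −74.8 − (−116.71) = 41.91 dB → 41.9 dB

41.9 dB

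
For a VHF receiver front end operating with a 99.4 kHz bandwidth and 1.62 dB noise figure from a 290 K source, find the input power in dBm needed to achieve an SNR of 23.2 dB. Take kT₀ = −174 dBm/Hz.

−99.2 dBm

Sensitivity = −174 + 10 log₁₀(B) + NF + SNR_min
= −174 + 49.97 + 1.62 + 23.2
= −99.21 dBm → −99.2 dBm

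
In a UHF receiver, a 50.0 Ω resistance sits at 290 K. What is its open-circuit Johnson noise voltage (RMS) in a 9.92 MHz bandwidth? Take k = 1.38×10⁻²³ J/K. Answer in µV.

V_n = √(4kTRB)
4kTRB = 4 × 1.38×10⁻²³ × 290 × 5.00×10¹ × 9.92×10⁶ = 7.94×10⁻¹² V²
V_n = √(7.94×10⁻¹²) = 2.82×10⁻⁶ V = 2.82 µV

2.82 µV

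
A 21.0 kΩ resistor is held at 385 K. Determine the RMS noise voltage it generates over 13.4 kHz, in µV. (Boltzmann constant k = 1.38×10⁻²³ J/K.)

V_n = √(4kTRB)
4kTRB = 4 × 1.38×10⁻²³ × 385 × 2.10×10⁴ × 1.34×10⁴ = 5.98×10⁻¹² V²
V_n = √(5.98×10⁻¹²) = 2.45×10⁻⁶ V = 2.45 µV

2.45 µV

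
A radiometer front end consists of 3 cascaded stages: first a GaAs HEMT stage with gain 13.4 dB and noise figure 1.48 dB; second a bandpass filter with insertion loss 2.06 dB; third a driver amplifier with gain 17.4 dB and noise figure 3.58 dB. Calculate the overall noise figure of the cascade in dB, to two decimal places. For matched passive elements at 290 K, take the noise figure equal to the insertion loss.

1.84 dB

Convert to linear (a loss of L dB is a gain of −L dB): F_i = 10^(NF_i/10), G_i = 10^(G_i,dB/10)
  Stage 1: F_1 = 10^(1.48/10) = 1.406, G_1 = 10^(13.4/10) = 21.88
  Stage 2: F_2 = 10^(2.06/10) = 1.607, G_2 = 10^(−2.06/10) = 0.6223
  Stage 3: F_3 = 10^(3.58/10) = 2.280, G_3 = 10^(17.4/10) = 54.95
Friis cascade:
  F = 1.406 + (1.607 − 1)/21.88 + (2.280 − 1)/13.61 = 1.528
NF = 10 log₁₀(1.528) = 1.84 dB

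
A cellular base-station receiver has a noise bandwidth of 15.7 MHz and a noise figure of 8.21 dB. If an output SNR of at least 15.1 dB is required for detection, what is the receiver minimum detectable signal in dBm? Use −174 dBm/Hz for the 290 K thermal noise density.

Sensitivity = −174 + 10 log₁₀(B) + NF + SNR_min
= −174 + 71.96 + 8.21 + 15.1
= −78.73 dBm → −78.7 dBm

−78.7 dBm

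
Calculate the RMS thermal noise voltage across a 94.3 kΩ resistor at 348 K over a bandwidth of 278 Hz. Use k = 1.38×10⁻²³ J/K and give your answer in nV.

710 nV

V_n = √(4kTRB)
4kTRB = 4 × 1.38×10⁻²³ × 348 × 9.43×10⁴ × 2.78×10² = 5.04×10⁻¹³ V²
V_n = √(5.04×10⁻¹³) = 7.10×10⁻⁷ V = 710 nV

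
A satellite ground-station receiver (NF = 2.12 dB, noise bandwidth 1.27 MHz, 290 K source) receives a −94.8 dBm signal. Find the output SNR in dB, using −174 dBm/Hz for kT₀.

16.0 dB

Noise floor: N = −174 + 10 log₁₀(B) + NF
10 log₁₀(1.27×10⁶) = 61.04 dB
N = −174 + 61.04 + 2.12 = −110.84 dBm
SNR = P_sig − N = −94.8 − (−110.84) = 16.04 dB → 16.0 dB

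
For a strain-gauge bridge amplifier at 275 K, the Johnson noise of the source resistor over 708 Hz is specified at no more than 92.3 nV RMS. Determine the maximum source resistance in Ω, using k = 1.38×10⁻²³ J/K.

Johnson–Nyquist: V_n = √(4kTRB) ⇒ R = V_n² / (4kTB)
4kTB = 4 × 1.38×10⁻²³ × 275 × 7.08×10² = 1.07×10⁻¹⁷
R = (9.23×10⁻⁸)² / 1.07×10⁻¹⁷ = 7.93×10² Ω = 793 Ω

793 Ω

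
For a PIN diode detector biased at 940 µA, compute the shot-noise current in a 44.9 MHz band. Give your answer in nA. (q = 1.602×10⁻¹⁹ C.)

116 nA

I_n = √(2qI·B)
2qI·B = 2 × 1.602×10⁻¹⁹ × 9.40×10⁻⁴ × 4.49×10⁷ = 1.35×10⁻¹⁴ A²
I_n = √(1.35×10⁻¹⁴) = 1.16×10⁻⁷ A = 116 nA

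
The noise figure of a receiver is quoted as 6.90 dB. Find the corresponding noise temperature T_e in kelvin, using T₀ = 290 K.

F = 10^(6.90/10) = 4.89779
T_e = (F − 1)·T₀ = (4.89779 − 1) × 290 = 1130 K

1130 K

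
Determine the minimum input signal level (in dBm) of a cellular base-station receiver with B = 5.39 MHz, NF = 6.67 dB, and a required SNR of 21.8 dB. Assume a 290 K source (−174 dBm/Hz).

Sensitivity = −174 + 10 log₁₀(B) + NF + SNR_min
= −174 + 67.32 + 6.67 + 21.8
= −78.21 dBm → −78.2 dBm

−78.2 dBm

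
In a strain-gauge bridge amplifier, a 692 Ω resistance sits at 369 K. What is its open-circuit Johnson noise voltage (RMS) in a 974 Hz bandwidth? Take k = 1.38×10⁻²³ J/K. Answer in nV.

V_n = √(4kTRB)
4kTRB = 4 × 1.38×10⁻²³ × 369 × 6.92×10² × 9.74×10² = 1.37×10⁻¹⁴ V²
V_n = √(1.37×10⁻¹⁴) = 1.17×10⁻⁷ V = 117 nV

117 nV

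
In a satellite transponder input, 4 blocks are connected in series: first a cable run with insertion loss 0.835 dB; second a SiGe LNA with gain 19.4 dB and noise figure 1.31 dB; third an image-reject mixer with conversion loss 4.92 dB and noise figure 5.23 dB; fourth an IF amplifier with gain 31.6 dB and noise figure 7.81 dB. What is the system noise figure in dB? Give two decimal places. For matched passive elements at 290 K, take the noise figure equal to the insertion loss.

2.76 dB

Convert to linear (a loss of L dB is a gain of −L dB): F_i = 10^(NF_i/10), G_i = 10^(G_i,dB/10)
  Stage 1: F_1 = 10^(0.835/10) = 1.212, G_1 = 10^(−0.835/10) = 0.8251
  Stage 2: F_2 = 10^(1.31/10) = 1.352, G_2 = 10^(19.4/10) = 87.10
  Stage 3: F_3 = 10^(5.23/10) = 3.334, G_3 = 10^(−4.92/10) = 0.3221
  Stage 4: F_4 = 10^(7.81/10) = 6.039, G_4 = 10^(31.6/10) = 1445
Friis cascade:
  F = 1.212 + (1.352 − 1)/0.8251 + (3.334 − 1)/71.86 + (6.039 − 1)/23.15 = 1.889
NF = 10 log₁₀(1.889) = 2.76 dB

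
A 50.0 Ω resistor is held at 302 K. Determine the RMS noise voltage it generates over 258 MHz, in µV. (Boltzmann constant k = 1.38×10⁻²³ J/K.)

14.7 µV

V_n = √(4kTRB)
4kTRB = 4 × 1.38×10⁻²³ × 302 × 5.00×10¹ × 2.58×10⁸ = 2.15×10⁻¹⁰ V²
V_n = √(2.15×10⁻¹⁰) = 1.47×10⁻⁵ V = 14.7 µV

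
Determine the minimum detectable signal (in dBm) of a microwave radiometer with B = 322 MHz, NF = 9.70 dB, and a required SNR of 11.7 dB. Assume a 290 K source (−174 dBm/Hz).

−67.5 dBm

Sensitivity = −174 + 10 log₁₀(B) + NF + SNR_min
= −174 + 85.08 + 9.70 + 11.7
= −67.52 dBm → −67.5 dBm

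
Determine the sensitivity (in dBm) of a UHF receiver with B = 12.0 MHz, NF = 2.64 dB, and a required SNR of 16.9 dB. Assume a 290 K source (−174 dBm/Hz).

−83.7 dBm

Sensitivity = −174 + 10 log₁₀(B) + NF + SNR_min
= −174 + 70.79 + 2.64 + 16.9
= −83.67 dBm → −83.7 dBm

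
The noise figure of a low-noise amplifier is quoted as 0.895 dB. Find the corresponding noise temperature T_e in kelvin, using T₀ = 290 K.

F = 10^(0.895/10) = 1.22885
T_e = (F − 1)·T₀ = (1.22885 − 1) × 290 = 66.4 K

66.4 K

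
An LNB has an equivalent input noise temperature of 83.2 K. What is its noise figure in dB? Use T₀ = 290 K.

F = 1 + T_e/T₀ = 1 + 83.2/290 = 1.2869
NF = 10 log₁₀(1.2869) = 1.10 dB

1.10 dB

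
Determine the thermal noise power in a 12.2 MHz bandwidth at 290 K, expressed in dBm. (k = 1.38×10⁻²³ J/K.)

−103.1 dBm

P_n = kTB = 1.38×10⁻²³ × 290 × 1.22×10⁷ = 4.88×10⁻¹⁴ W
In dBm: 10 log₁₀(4.88×10⁻¹⁴ / 10⁻³) = −103.1 dBm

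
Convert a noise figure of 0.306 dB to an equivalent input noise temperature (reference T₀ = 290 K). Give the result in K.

F = 10^(0.306/10) = 1.073
T_e = (F − 1)·T₀ = (1.073 − 1) × 290 = 21.2 K

21.2 K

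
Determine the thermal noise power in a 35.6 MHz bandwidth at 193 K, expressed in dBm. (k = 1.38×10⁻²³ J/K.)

−100.2 dBm

P_n = kTB = 1.38×10⁻²³ × 193 × 3.56×10⁷ = 9.48×10⁻¹⁴ W
In dBm: 10 log₁₀(9.48×10⁻¹⁴ / 10⁻³) = −100.2 dBm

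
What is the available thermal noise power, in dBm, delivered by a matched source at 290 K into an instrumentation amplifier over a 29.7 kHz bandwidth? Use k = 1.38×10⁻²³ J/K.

−129.2 dBm

P_n = kTB = 1.38×10⁻²³ × 290 × 2.97×10⁴ = 1.19×10⁻¹⁶ W
In dBm: 10 log₁₀(1.19×10⁻¹⁶ / 10⁻³) = −129.2 dBm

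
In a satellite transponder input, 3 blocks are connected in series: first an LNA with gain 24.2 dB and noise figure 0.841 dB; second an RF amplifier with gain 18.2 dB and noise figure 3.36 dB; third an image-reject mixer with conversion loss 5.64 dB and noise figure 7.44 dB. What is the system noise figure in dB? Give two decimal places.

Convert to linear (a loss of L dB is a gain of −L dB): F_i = 10^(NF_i/10), G_i = 10^(G_i,dB/10)
  Stage 1: F_1 = 10^(0.841/10) = 1.214, G_1 = 10^(24.2/10) = 263.0
  Stage 2: F_2 = 10^(3.36/10) = 2.168, G_2 = 10^(18.2/10) = 66.07
  Stage 3: F_3 = 10^(7.44/10) = 5.546, G_3 = 10^(−5.64/10) = 0.2729
Friis cascade:
  F = 1.214 + (2.168 − 1)/263.0 + (5.546 − 1)/1.738×10⁴ = 1.218
NF = 10 log₁₀(1.218) = 0.86 dB

0.86 dB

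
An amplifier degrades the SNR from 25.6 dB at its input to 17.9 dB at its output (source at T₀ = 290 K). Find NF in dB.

NF (dB) = SNR_in(dB) − SNR_out(dB) when the source is at T₀
NF = 25.6 − 17.9 = 7.7 dB

7.7 dB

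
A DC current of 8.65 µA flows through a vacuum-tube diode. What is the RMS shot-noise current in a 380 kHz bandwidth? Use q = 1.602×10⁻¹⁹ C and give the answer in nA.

1.03 nA

I_n = √(2qI·B)
2qI·B = 2 × 1.602×10⁻¹⁹ × 8.65×10⁻⁶ × 3.80×10⁵ = 1.05×10⁻¹⁸ A²
I_n = √(1.05×10⁻¹⁸) = 1.03×10⁻⁹ A = 1.03 nA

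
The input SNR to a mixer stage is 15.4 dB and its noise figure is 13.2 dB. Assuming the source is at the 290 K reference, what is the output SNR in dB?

2.2 dB

By definition F = SNR_in/SNR_out, so in dB: SNR_out = SNR_in − NF
SNR_out = 15.4 − 13.2 = 2.2 dB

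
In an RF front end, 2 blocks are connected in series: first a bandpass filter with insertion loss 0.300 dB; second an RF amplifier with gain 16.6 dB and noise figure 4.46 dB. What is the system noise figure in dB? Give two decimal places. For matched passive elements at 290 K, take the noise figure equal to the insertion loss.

4.76 dB

Convert to linear (a loss of L dB is a gain of −L dB): F_i = 10^(NF_i/10), G_i = 10^(G_i,dB/10)
  Stage 1: F_1 = 10^(0.300/10) = 1.072, G_1 = 10^(−0.300/10) = 0.9333
  Stage 2: F_2 = 10^(4.46/10) = 2.793, G_2 = 10^(16.6/10) = 45.71
Friis cascade:
  F = 1.072 + (2.793 − 1)/0.9333 = 2.992
NF = 10 log₁₀(2.992) = 4.76 dB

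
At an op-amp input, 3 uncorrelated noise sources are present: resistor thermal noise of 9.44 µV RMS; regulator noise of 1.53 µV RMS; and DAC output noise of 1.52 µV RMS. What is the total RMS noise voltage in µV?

Uncorrelated sources add in power (mean-square): V_tot = √(ΣV_i²)
V_tot = √[(9.44×10⁻⁶)² + (1.53×10⁻⁶)² + (1.52×10⁻⁶)²] = 9.68×10⁻⁶ V = 9.68 µV

9.68 µV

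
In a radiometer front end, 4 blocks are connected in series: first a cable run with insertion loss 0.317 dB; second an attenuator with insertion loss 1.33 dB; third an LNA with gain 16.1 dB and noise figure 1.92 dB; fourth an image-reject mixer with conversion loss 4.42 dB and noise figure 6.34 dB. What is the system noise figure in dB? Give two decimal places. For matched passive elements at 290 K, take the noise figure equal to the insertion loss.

Convert to linear (a loss of L dB is a gain of −L dB): F_i = 10^(NF_i/10), G_i = 10^(G_i,dB/10)
  Stage 1: F_1 = 10^(0.317/10) = 1.076, G_1 = 10^(−0.317/10) = 0.9296
  Stage 2: F_2 = 10^(1.33/10) = 1.358, G_2 = 10^(−1.33/10) = 0.7362
  Stage 3: F_3 = 10^(1.92/10) = 1.556, G_3 = 10^(16.1/10) = 40.74
  Stage 4: F_4 = 10^(6.34/10) = 4.305, G_4 = 10^(−4.42/10) = 0.3614
Friis cascade:
  F = 1.076 + (1.358 − 1)/0.9296 + (1.556 − 1)/0.6844 + (4.305 − 1)/27.88 = 2.392
NF = 10 log₁₀(2.392) = 3.79 dB

3.79 dB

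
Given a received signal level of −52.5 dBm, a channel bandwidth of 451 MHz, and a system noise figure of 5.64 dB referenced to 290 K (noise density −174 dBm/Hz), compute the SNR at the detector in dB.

29.3 dB

Noise floor: N = −174 + 10 log₁₀(B) + NF
10 log₁₀(4.51×10⁸) = 86.54 dB
N = −174 + 86.54 + 5.64 = −81.82 dBm
SNR = P_sig − N = −52.5 − (−81.82) = 29.32 dB → 29.3 dB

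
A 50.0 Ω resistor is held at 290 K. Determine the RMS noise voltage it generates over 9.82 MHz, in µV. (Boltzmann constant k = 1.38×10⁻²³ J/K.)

2.80 µV

V_n = √(4kTRB)
4kTRB = 4 × 1.38×10⁻²³ × 290 × 5.00×10¹ × 9.82×10⁶ = 7.86×10⁻¹² V²
V_n = √(7.86×10⁻¹²) = 2.80×10⁻⁶ V = 2.80 µV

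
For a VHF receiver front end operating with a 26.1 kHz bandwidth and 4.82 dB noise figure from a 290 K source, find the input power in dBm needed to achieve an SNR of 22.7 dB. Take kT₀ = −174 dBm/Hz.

Sensitivity = −174 + 10 log₁₀(B) + NF + SNR_min
= −174 + 44.17 + 4.82 + 22.7
= −102.31 dBm → −102.3 dBm

−102.3 dBm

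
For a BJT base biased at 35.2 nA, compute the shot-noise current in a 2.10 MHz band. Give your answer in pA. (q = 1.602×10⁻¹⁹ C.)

I_n = √(2qI·B)
2qI·B = 2 × 1.602×10⁻¹⁹ × 3.52×10⁻⁸ × 2.10×10⁶ = 2.37×10⁻²⁰ A²
I_n = √(2.37×10⁻²⁰) = 1.54×10⁻¹⁰ A = 154 pA

154 pA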